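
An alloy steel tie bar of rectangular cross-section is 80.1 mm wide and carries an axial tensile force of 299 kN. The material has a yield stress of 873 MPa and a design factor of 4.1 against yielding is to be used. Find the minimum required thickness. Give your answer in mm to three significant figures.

t = 17.5 mm

σ_allow = 873/4.1 = 212.9 MPa.
Required area A = F/σ_allow = 299000/212.9 = 1404 mm².
t = A/w = 1404/80.1 = 17.53 mm.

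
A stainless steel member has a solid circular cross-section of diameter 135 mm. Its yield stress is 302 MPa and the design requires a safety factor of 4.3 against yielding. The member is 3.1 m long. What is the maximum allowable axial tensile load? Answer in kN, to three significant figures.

F_allow = 1010 kN

σ_allow = 302/4.3 = 70.23 MPa.
A = πd²/4 = π×135²/4 = 14310 mm².
F_allow = σ_allow × A = 70.23×14310 = 1.005×10^6 N.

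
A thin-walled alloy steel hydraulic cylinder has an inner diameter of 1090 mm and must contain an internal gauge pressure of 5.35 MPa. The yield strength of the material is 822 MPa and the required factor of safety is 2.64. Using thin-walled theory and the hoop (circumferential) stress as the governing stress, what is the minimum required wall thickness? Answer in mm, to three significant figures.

t = 9.36 mm

σ_allow = 822/2.64 = 311.4 MPa.
Hoop stress σ_h = pD/(2t), so t = pD/(2σ_allow) = 5.35×1090/(2×311.4) = 9.364 mm.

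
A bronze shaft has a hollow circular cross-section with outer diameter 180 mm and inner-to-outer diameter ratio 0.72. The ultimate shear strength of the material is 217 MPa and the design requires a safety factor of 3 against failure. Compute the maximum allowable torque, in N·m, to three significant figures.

T_allow = 60600 N·m

τ_allow = 217/3 = 72.33 MPa.
For a hollow shaft T_allow = τ_allow·πd_o³(1−k⁴)/16 with 1−k⁴ = 0.7313, so πd_o³(1−k⁴)/16 = 837400 mm³.
T_allow = 72.33×837400 = 6.057×10^7 N·mm = 60570 N·m.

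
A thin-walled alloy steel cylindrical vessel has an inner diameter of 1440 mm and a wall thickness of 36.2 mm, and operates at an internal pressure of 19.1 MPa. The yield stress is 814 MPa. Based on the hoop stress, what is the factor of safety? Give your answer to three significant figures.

σ_h = pD/(2t) = 19.1×1440/(2×36.2) = 379.9 MPa.
n = 814/379.9 = 2.143.

n = 2.14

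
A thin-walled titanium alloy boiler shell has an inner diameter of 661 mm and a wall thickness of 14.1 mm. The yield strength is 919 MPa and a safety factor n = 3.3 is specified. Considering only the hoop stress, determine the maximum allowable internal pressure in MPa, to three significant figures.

p_allow = 11.9 MPa

σ_allow = 919/3.3 = 278.5 MPa.
σ_h = pD/(2t) → p_allow = 2σ_allow t/D = 2×278.5×14.1/661 = 11.88 MPa.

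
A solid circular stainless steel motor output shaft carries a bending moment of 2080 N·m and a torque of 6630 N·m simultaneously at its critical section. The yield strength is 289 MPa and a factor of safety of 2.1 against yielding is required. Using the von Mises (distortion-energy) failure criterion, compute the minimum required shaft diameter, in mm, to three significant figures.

σ_allow = σ_y/n = 289/2.1 = 137.6 MPa.
For a solid shaft σ_b = 32M/(πd³) and τ = 16T/(πd³), so the von Mises stress is σ' = (16/πd³)·√(4M²+3T²).
√(4M²+3T²) = √(4×(2.080×10^6)² + 3×(6.630×10^6)²) = 1.221×10^7 N·mm.
d³ = 16×1.221×10^7/(π×137.6) = 452000 mm³.
d = 76.74 mm.

d = 76.7 mm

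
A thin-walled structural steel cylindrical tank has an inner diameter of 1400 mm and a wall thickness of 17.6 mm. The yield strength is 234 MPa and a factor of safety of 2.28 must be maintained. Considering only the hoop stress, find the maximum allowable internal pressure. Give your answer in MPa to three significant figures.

σ_allow = 234/2.28 = 102.6 MPa.
σ_h = pD/(2t) → p_allow = 2σ_allow t/D = 2×102.6×17.6/1400 = 2.580 MPa.

p_allow = 2.58 MPa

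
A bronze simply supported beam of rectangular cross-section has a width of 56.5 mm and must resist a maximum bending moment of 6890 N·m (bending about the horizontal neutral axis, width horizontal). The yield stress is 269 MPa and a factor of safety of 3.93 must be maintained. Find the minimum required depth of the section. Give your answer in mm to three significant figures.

h = 103 mm

σ_allow = 269/3.93 = 68.45 MPa.
For a rectangular section σ = 6M/(bh²), so h² = 6M/(b σ_allow) = 6×6890000/(56.5×68.45) = 10690 mm².
h = 103.4 mm.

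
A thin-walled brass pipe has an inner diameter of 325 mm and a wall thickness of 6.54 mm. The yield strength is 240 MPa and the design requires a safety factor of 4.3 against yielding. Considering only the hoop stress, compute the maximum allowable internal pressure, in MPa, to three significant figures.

σ_allow = 240/4.3 = 55.81 MPa.
σ_h = pD/(2t) → p_allow = 2σ_allow t/D = 2×55.81×6.54/325 = 2.246 MPa.

p_allow = 2.25 MPa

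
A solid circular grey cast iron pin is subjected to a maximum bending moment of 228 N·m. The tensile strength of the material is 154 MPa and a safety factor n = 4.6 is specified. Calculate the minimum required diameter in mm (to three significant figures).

d = 41.1 mm

σ_allow = 154/4.6 = 33.48 MPa.
For a solid circular section σ = 32M/(πd³), so d³ = 32M/(π σ_allow) = 32×228000/(π×33.48) = 69370 mm³.
d = 41.09 mm.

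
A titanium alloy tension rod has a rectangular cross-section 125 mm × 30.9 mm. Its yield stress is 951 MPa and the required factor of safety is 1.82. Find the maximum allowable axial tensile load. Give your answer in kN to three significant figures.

F_allow = 2020 kN

σ_allow = 951/1.82 = 522.5 MPa.
A = 125×30.9 = 3862 mm².
F_allow = σ_allow × A = 522.5×3862 = 2.018×10^6 N.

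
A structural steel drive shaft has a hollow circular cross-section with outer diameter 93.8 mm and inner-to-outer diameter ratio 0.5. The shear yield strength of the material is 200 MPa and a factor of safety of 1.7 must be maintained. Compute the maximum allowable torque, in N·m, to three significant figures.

τ_allow = 200/1.7 = 117.6 MPa.
For a hollow shaft T_allow = τ_allow·πd_o³(1−k⁴)/16 with 1−k⁴ = 0.9375, so πd_o³(1−k⁴)/16 = 151900 mm³.
T_allow = 117.6×151900 = 1.787×10^7 N·mm = 17870 N·m.

T_allow = 17900 N·m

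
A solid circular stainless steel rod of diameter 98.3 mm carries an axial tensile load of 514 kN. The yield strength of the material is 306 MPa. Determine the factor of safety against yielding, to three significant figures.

n = 4.52

A = πd²/4 = 7589 mm².
σ = F/A = 514000/7589 = 67.73 MPa.
n = 306/67.73 = 4.518.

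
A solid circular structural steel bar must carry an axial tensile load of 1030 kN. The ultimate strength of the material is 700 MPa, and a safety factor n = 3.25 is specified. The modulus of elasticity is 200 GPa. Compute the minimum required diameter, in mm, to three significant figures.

d = 78.0 mm

Allowable stress σ_allow = 700/3.25 = 215.4 MPa.
Required area A = F/σ_allow = 1030000/215.4 = 4782 mm².
A = πd²/4 → d = √(4A/π) = 78.03 mm.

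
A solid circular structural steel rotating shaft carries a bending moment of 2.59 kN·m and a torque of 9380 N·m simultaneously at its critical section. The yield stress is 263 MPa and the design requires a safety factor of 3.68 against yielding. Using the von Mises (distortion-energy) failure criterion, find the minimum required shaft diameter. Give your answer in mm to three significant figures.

σ_allow = σ_y/n = 263/3.68 = 71.47 MPa.
For a solid shaft σ_b = 32M/(πd³) and τ = 16T/(πd³), so the von Mises stress is σ' = (16/πd³)·√(4M²+3T²).
√(4M²+3T²) = √(4×(2.590×10^6)² + 3×(9.380×10^6)²) = 1.705×10^7 N·mm.
d³ = 16×1.705×10^7/(π×71.47) = 1.215×10^6 mm³.
d = 106.7 mm.

d = 107 mm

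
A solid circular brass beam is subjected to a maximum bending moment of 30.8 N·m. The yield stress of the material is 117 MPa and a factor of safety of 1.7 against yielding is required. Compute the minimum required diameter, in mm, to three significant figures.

σ_allow = 117/1.7 = 68.82 MPa.
For a solid circular section σ = 32M/(πd³), so d³ = 32M/(π σ_allow) = 32×30800/(π×68.82) = 4558 mm³.
d = 16.58 mm.

d = 16.6 mm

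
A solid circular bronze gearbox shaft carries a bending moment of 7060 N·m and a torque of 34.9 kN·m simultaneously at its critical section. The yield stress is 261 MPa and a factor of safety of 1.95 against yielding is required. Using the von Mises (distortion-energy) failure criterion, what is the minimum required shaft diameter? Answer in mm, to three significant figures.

d = 133 mm

σ_allow = σ_y/n = 261/1.95 = 133.8 MPa.
For a solid shaft σ_b = 32M/(πd³) and τ = 16T/(πd³), so the von Mises stress is σ' = (16/πd³)·√(4M²+3T²).
√(4M²+3T²) = √(4×(7.060×10^6)² + 3×(3.490×10^7)²) = 6.208×10^7 N·mm.
d³ = 16×6.208×10^7/(π×133.8) = 2.362×10^6 mm³.
d = 133.2 mm.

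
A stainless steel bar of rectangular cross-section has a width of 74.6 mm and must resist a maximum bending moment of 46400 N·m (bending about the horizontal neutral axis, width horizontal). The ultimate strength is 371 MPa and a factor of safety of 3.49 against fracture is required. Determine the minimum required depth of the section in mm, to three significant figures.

σ_allow = 371/3.49 = 106.3 MPa.
For a rectangular section σ = 6M/(bh²), so h² = 6M/(b σ_allow) = 6×4.6400×10^7/(74.6×106.3) = 35110 mm².
h = 187.4 mm.

h = 187 mm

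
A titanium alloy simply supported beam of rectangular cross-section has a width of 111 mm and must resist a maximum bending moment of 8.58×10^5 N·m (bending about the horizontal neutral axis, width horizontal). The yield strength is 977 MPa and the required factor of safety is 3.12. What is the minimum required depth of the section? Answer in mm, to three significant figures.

h = 385 mm

σ_allow = 977/3.12 = 313.1 MPa.
For a rectangular section σ = 6M/(bh²), so h² = 6M/(b σ_allow) = 6×8.5800×10^8/(111×313.1) = 148100 mm².
h = 384.8 mm.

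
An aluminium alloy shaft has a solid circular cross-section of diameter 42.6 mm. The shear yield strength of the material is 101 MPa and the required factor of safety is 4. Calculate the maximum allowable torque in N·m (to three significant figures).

T_allow = 383 N·m

τ_allow = 101/4 = 25.25 MPa.
For a solid shaft T_allow = τ_allow·πd³/16; πd³/16 = π×42.6³/16 = 15180 mm³.
T_allow = 25.25×15180 = 383300 N·mm = 383.3 N·m.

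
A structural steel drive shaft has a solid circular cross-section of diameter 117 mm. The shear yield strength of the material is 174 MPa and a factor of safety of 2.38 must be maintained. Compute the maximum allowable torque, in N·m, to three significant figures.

τ_allow = 174/2.38 = 73.11 MPa.
For a solid shaft T_allow = τ_allow·πd³/16; πd³/16 = π×117³/16 = 314500 mm³.
T_allow = 73.11×314500 = 2.299×10^7 N·mm = 22990 N·m.

T_allow = 23000 N·m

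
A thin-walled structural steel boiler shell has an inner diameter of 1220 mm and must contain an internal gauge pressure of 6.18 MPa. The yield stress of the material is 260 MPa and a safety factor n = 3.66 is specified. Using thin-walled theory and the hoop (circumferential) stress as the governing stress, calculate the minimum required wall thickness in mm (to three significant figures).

σ_allow = 260/3.66 = 71.04 MPa.
Hoop stress σ_h = pD/(2t), so t = pD/(2σ_allow) = 6.18×1220/(2×71.04) = 53.07 mm.

t = 53.1 mm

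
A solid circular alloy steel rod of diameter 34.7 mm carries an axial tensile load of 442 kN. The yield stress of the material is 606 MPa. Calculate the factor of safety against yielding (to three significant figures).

A = πd²/4 = 945.7 mm².
σ = F/A = 442000/945.7 = 467.4 MPa.
n = 606/467.4 = 1.297.

n = 1.30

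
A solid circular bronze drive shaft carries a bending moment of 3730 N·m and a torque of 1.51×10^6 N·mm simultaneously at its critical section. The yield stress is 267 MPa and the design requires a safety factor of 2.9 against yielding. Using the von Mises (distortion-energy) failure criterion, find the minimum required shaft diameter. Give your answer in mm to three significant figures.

d = 75.9 mm

σ_allow = σ_y/n = 267/2.9 = 92.07 MPa.
For a solid shaft σ_b = 32M/(πd³) and τ = 16T/(πd³), so the von Mises stress is σ' = (16/πd³)·√(4M²+3T²).
√(4M²+3T²) = √(4×(3.730×10^6)² + 3×(1.510×10^6)²) = 7.905×10^6 N·mm.
d³ = 16×7.905×10^6/(π×92.07) = 437300 mm³.
d = 75.90 mm.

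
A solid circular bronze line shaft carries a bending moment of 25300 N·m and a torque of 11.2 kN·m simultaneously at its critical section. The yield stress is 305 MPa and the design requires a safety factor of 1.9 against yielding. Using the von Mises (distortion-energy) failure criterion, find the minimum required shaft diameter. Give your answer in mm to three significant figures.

d = 120 mm

σ_allow = σ_y/n = 305/1.9 = 160.5 MPa.
For a solid shaft σ_b = 32M/(πd³) and τ = 16T/(πd³), so the von Mises stress is σ' = (16/πd³)·√(4M²+3T²).
√(4M²+3T²) = √(4×(2.530×10^7)² + 3×(1.120×10^7)²) = 5.419×10^7 N·mm.
d³ = 16×5.419×10^7/(π×160.5) = 1.719×10^6 mm³.
d = 119.8 mm.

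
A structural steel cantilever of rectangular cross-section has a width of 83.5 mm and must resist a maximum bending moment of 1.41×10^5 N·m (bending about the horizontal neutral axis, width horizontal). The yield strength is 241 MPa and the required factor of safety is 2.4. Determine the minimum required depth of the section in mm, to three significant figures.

h = 318 mm

σ_allow = 241/2.4 = 100.4 MPa.
For a rectangular section σ = 6M/(bh²), so h² = 6M/(b σ_allow) = 6×1.4100×10^8/(83.5×100.4) = 100900 mm².
h = 317.6 mm.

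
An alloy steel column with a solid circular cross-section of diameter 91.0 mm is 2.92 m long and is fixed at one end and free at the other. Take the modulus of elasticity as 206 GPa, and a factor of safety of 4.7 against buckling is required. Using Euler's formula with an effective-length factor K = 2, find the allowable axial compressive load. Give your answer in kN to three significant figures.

I = πd⁴/64 = π×91.0⁴/64 = 3.366×10^6 mm⁴.
Effective length L_e = KL = 2×2.92 m = 5840 mm.
Euler critical load P_cr = π²EI/L_e² = π²×206000×3.366×10^6/5840² = 200700 N.
P_allow = P_cr/n = 200700/4.7 = 42700 N.

P_allow = 42.7 kN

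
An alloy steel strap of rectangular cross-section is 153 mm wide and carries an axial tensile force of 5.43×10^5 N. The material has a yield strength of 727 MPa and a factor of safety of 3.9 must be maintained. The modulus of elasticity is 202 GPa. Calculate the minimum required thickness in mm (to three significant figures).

σ_allow = 727/3.9 = 186.4 MPa.
Required area A = F/σ_allow = 543000/186.4 = 2913 mm².
t = A/w = 2913/153 = 19.04 mm.

t = 19.0 mm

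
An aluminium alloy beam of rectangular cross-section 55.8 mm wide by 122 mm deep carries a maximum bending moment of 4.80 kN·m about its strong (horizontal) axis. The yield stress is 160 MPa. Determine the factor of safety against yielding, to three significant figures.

n = 4.61

Section modulus S = bh²/6 = 55.8×122²/6 = 138400 mm³.
σ = M/S = 4800000/138400 = 34.68 MPa.
n = 160/34.68 = 4.614.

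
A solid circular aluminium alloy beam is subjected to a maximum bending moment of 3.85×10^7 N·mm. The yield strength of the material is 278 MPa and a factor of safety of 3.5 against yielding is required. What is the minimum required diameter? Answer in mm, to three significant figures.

d = 170 mm

σ_allow = 278/3.5 = 79.43 MPa.
For a solid circular section σ = 32M/(πd³), so d³ = 32M/(π σ_allow) = 32×3.8500×10^7/(π×79.43) = 4.937×10^6 mm³.
d = 170.3 mm.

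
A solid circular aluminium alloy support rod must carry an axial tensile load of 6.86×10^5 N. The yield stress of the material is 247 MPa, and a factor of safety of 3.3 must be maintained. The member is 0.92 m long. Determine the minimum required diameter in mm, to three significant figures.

d = 108 mm

Allowable stress σ_allow = 247/3.3 = 74.85 MPa.
Required area A = F/σ_allow = 686000/74.85 = 9165 mm².
A = πd²/4 → d = √(4A/π) = 108.0 mm.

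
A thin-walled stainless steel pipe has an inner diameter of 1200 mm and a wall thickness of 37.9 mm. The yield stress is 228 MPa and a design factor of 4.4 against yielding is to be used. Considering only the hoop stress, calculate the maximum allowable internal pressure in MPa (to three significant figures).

σ_allow = 228/4.4 = 51.82 MPa.
σ_h = pD/(2t) → p_allow = 2σ_allow t/D = 2×51.82×37.9/1200 = 3.273 MPa.

p_allow = 3.27 MPa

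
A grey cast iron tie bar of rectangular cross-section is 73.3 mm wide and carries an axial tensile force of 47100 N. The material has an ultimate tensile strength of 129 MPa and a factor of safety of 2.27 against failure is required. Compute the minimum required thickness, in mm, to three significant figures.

t = 11.3 mm

σ_allow = 129/2.27 = 56.83 MPa.
Required area A = F/σ_allow = 47100/56.83 = 828.8 mm².
t = A/w = 828.8/73.3 = 11.31 mm.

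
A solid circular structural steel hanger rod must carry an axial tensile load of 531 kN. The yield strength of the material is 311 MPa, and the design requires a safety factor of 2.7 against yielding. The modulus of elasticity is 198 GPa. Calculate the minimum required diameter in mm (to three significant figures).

d = 76.6 mm

Allowable stress σ_allow = 311/2.7 = 115.2 MPa.
Required area A = F/σ_allow = 531000/115.2 = 4610 mm².
A = πd²/4 → d = √(4A/π) = 76.61 mm.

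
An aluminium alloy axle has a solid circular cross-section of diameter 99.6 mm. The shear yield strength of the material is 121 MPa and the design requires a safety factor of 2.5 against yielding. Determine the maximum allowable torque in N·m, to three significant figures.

T_allow = 9390 N·m

τ_allow = 121/2.5 = 48.40 MPa.
For a solid shaft T_allow = τ_allow·πd³/16; πd³/16 = π×99.6³/16 = 194000 mm³.
T_allow = 48.40×194000 = 9.390×10^6 N·mm = 9390 N·m.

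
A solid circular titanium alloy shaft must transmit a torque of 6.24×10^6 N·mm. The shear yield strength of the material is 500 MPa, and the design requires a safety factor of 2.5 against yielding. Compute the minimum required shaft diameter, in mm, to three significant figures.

Allowable shear stress τ_allow = 500/2.5 = 200.0 MPa.
For a solid shaft τ = 16T/(πd³), so d³ = 16T/(π τ_allow) = 16×6240000/(π×200.0) = 158900 mm³.
d = (158900)^(1/3) = 54.16 mm.

d = 54.2 mm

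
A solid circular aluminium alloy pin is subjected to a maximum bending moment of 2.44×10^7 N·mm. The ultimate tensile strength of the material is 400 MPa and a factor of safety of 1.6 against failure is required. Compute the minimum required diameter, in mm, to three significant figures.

d = 99.8 mm

σ_allow = 400/1.6 = 250.0 MPa.
For a solid circular section σ = 32M/(πd³), so d³ = 32M/(π σ_allow) = 32×2.4400×10^7/(π×250.0) = 994100 mm³.
d = 99.80 mm.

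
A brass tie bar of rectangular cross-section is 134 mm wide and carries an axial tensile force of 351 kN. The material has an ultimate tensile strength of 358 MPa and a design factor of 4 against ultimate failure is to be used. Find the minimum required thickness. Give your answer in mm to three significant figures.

σ_allow = 358/4 = 89.50 MPa.
Required area A = F/σ_allow = 351000/89.50 = 3922 mm².
t = A/w = 3922/134 = 29.27 mm.

t = 29.3 mm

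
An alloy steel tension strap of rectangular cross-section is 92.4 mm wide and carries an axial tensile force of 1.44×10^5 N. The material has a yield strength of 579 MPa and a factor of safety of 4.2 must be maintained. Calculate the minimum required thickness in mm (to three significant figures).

σ_allow = 579/4.2 = 137.9 MPa.
Required area A = F/σ_allow = 144000/137.9 = 1045 mm².
t = A/w = 1045/92.4 = 11.30 mm.

t = 11.3 mm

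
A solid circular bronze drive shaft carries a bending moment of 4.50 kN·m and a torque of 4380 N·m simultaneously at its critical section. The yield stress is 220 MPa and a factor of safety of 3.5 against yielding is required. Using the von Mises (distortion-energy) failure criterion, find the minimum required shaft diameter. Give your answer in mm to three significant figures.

σ_allow = σ_y/n = 220/3.5 = 62.86 MPa.
For a solid shaft σ_b = 32M/(πd³) and τ = 16T/(πd³), so the von Mises stress is σ' = (16/πd³)·√(4M²+3T²).
√(4M²+3T²) = √(4×(4.500×10^6)² + 3×(4.380×10^6)²) = 1.177×10^7 N·mm.
d³ = 16×1.177×10^7/(π×62.86) = 953700 mm³.
d = 98.43 mm.

d = 98.4 mm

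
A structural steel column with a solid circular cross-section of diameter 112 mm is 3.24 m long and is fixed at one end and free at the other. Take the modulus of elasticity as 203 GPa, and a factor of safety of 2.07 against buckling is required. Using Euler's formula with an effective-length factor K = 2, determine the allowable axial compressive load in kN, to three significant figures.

P_allow = 178 kN

I = πd⁴/64 = π×112⁴/64 = 7.724×10^6 mm⁴.
Effective length L_e = KL = 2×3.24 m = 6480 mm.
Euler critical load P_cr = π²EI/L_e² = π²×203000×7.724×10^6/6480² = 368500 N.
P_allow = P_cr/n = 368500/2.07 = 178000 N.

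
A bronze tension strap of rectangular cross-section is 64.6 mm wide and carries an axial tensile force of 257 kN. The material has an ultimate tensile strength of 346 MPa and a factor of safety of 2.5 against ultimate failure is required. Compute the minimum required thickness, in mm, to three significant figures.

σ_allow = 346/2.5 = 138.4 MPa.
Required area A = F/σ_allow = 257000/138.4 = 1857 mm².
t = A/w = 1857/64.6 = 28.75 mm.

t = 28.7 mm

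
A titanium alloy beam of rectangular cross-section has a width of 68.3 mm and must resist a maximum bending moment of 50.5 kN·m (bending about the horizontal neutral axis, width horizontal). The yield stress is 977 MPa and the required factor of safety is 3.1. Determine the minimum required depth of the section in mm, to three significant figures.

σ_allow = 977/3.1 = 315.2 MPa.
For a rectangular section σ = 6M/(bh²), so h² = 6M/(b σ_allow) = 6×5.0500×10^7/(68.3×315.2) = 14080 mm².
h = 118.6 mm.

h = 119 mm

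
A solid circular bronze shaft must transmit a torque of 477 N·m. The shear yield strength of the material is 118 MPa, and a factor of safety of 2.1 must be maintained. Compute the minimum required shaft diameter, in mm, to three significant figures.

Allowable shear stress τ_allow = 118/2.1 = 56.19 MPa.
For a solid shaft τ = 16T/(πd³), so d³ = 16T/(π τ_allow) = 16×477000/(π×56.19) = 43230 mm³.
d = (43230)^(1/3) = 35.10 mm.

d = 35.1 mm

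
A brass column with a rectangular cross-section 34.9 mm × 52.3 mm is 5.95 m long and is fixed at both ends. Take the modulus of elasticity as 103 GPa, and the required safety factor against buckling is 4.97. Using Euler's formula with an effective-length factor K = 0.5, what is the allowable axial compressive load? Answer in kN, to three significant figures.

Buckling occurs about the weak axis: I_min = h·b³/12 = 52.3×34.9³/12 = 185300 mm⁴ (b = 34.9 mm is the smaller dimension).
Effective length L_e = KL = 0.5×5.95 m = 2975 mm.
Euler critical load P_cr = π²EI/L_e² = π²×103000×185300/2975² = 21280 N.
P_allow = P_cr/n = 21280/4.97 = 4282 N.

P_allow = 4.28 kN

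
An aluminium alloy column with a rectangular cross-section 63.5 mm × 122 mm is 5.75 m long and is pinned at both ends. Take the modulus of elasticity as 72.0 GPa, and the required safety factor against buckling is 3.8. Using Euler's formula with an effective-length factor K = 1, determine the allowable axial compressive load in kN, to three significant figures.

Buckling occurs about the weak axis: I_min = h·b³/12 = 122×63.5³/12 = 2.603×10^6 mm⁴ (b = 63.5 mm is the smaller dimension).
Effective length L_e = KL = 1×5.75 m = 5750 mm.
Euler critical load P_cr = π²EI/L_e² = π²×72000×2.603×10^6/5750² = 55950 N.
P_allow = P_cr/n = 55950/3.8 = 14720 N.

P_allow = 14.7 kN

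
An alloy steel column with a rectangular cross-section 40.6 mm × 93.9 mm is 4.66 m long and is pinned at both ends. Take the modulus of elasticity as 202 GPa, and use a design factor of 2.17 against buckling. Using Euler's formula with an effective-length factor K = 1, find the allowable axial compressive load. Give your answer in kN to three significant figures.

Buckling occurs about the weak axis: I_min = h·b³/12 = 93.9×40.6³/12 = 523700 mm⁴ (b = 40.6 mm is the smaller dimension).
Effective length L_e = KL = 1×4.66 m = 4660 mm.
Euler critical load P_cr = π²EI/L_e² = π²×202000×523700/4660² = 48080 N.
P_allow = P_cr/n = 48080/2.17 = 22160 N.

P_allow = 22.2 kN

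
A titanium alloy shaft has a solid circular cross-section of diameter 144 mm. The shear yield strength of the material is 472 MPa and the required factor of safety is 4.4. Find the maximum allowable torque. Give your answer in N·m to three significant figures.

τ_allow = 472/4.4 = 107.3 MPa.
For a solid shaft T_allow = τ_allow·πd³/16; πd³/16 = π×144³/16 = 586300 mm³.
T_allow = 107.3×586300 = 6.289×10^7 N·mm = 62890 N·m.

T_allow = 62900 N·m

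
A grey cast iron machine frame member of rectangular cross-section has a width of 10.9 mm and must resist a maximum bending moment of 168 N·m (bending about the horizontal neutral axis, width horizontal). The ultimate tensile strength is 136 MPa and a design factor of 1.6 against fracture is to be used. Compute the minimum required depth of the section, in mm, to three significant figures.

h = 33.0 mm

σ_allow = 136/1.6 = 85.00 MPa.
For a rectangular section σ = 6M/(bh²), so h² = 6M/(b σ_allow) = 6×168000/(10.9×85.00) = 1088 mm².
h = 32.98 mm.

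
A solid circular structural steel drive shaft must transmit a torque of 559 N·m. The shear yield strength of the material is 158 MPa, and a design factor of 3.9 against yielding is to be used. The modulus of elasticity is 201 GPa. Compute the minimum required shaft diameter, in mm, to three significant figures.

Allowable shear stress τ_allow = 158/3.9 = 40.51 MPa.
For a solid shaft τ = 16T/(πd³), so d³ = 16T/(π τ_allow) = 16×559000/(π×40.51) = 70270 mm³.
d = (70270)^(1/3) = 41.27 mm.

d = 41.3 mm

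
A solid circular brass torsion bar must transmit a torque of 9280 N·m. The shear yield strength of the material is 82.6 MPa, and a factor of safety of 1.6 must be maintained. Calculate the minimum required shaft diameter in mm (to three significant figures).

d = 97.1 mm

Allowable shear stress τ_allow = 82.6/1.6 = 51.62 MPa.
For a solid shaft τ = 16T/(πd³), so d³ = 16T/(π τ_allow) = 16×9280000/(π×51.62) = 915500 mm³.
d = (915500)^(1/3) = 97.10 mm.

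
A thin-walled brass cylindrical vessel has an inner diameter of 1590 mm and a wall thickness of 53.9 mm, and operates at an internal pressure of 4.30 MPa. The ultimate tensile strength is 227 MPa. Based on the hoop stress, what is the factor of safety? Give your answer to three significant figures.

n = 3.58

σ_h = pD/(2t) = 4.30×1590/(2×53.9) = 63.42 MPa.
n = 227/63.42 = 3.579.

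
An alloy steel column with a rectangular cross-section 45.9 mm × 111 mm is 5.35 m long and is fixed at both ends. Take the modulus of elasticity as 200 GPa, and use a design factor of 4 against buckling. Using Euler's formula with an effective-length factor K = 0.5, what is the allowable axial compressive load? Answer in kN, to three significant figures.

P_allow = 61.7 kN

Buckling occurs about the weak axis: I_min = h·b³/12 = 111×45.9³/12 = 894500 mm⁴ (b = 45.9 mm is the smaller dimension).
Effective length L_e = KL = 0.5×5.35 m = 2675 mm.
Euler critical load P_cr = π²EI/L_e² = π²×200000×894500/2675² = 246800 N.
P_allow = P_cr/n = 246800/4 = 61690 N.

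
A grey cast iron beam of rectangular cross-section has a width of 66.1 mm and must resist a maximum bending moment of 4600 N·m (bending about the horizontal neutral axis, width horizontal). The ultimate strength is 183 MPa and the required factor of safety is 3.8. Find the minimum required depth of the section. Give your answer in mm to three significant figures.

h = 93.1 mm

σ_allow = 183/3.8 = 48.16 MPa.
For a rectangular section σ = 6M/(bh²), so h² = 6M/(b σ_allow) = 6×4600000/(66.1×48.16) = 8670 mm².
h = 93.12 mm.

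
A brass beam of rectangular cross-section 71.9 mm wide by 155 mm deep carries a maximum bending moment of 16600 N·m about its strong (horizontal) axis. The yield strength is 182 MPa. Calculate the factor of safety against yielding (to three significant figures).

n = 3.16

Section modulus S = bh²/6 = 71.9×155²/6 = 287900 mm³.
σ = M/S = 1.6600×10^7/287900 = 57.66 MPa.
n = 182/57.66 = 3.156.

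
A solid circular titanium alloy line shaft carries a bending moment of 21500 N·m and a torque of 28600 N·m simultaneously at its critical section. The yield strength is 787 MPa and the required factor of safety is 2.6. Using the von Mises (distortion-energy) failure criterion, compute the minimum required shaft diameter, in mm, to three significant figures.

σ_allow = σ_y/n = 787/2.6 = 302.7 MPa.
For a solid shaft σ_b = 32M/(πd³) and τ = 16T/(πd³), so the von Mises stress is σ' = (16/πd³)·√(4M²+3T²).
√(4M²+3T²) = √(4×(2.150×10^7)² + 3×(2.860×10^7)²) = 6.560×10^7 N·mm.
d³ = 16×6.560×10^7/(π×302.7) = 1.104×10^6 mm³.
d = 103.3 mm.

d = 103 mm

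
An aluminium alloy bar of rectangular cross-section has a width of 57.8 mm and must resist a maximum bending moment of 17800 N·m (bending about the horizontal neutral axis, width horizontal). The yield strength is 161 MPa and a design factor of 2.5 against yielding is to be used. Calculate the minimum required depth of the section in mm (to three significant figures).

h = 169 mm

σ_allow = 161/2.5 = 64.40 MPa.
For a rectangular section σ = 6M/(bh²), so h² = 6M/(b σ_allow) = 6×1.7800×10^7/(57.8×64.40) = 28690 mm².
h = 169.4 mm.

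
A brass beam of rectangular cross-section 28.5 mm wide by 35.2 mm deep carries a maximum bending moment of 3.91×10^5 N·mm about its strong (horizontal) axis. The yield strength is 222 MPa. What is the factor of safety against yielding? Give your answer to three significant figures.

n = 3.34

Section modulus S = bh²/6 = 28.5×35.2²/6 = 5885 mm³.
σ = M/S = 391000/5885 = 66.44 MPa.
n = 222/66.44 = 3.342.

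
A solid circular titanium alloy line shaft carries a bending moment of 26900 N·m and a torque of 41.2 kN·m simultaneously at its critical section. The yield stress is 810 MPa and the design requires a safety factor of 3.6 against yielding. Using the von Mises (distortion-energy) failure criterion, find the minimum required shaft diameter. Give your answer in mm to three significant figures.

d = 126 mm

σ_allow = σ_y/n = 810/3.6 = 225.0 MPa.
For a solid shaft σ_b = 32M/(πd³) and τ = 16T/(πd³), so the von Mises stress is σ' = (16/πd³)·√(4M²+3T²).
√(4M²+3T²) = √(4×(2.690×10^7)² + 3×(4.120×10^7)²) = 8.937×10^7 N·mm.
d³ = 16×8.937×10^7/(π×225.0) = 2.023×10^6 mm³.
d = 126.5 mm.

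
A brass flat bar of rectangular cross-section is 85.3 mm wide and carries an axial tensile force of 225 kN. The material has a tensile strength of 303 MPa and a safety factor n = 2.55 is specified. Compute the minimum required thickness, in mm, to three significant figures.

t = 22.2 mm

σ_allow = 303/2.55 = 118.8 MPa.
Required area A = F/σ_allow = 225000/118.8 = 1894 mm².
t = A/w = 1894/85.3 = 22.20 mm.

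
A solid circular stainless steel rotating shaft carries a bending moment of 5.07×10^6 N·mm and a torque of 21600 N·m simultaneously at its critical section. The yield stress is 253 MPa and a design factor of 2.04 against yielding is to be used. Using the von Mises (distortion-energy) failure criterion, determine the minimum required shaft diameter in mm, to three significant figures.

σ_allow = σ_y/n = 253/2.04 = 124.0 MPa.
For a solid shaft σ_b = 32M/(πd³) and τ = 16T/(πd³), so the von Mises stress is σ' = (16/πd³)·√(4M²+3T²).
√(4M²+3T²) = √(4×(5.070×10^6)² + 3×(2.160×10^7)²) = 3.876×10^7 N·mm.
d³ = 16×3.876×10^7/(π×124.0) = 1.592×10^6 mm³.
d = 116.8 mm.

d = 117 mm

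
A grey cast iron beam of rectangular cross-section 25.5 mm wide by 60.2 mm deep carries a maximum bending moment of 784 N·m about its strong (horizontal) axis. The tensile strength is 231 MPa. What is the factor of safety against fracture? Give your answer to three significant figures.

n = 4.54

Section modulus S = bh²/6 = 25.5×60.2²/6 = 15400 mm³.
σ = M/S = 784000/15400 = 50.90 MPa.
n = 231/50.90 = 4.538.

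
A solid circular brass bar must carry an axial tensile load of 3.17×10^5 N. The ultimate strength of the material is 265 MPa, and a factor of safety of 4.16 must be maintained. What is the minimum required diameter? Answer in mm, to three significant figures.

d = 79.6 mm

Allowable stress σ_allow = 265/4.16 = 63.70 MPa.
Required area A = F/σ_allow = 317000/63.70 = 4976 mm².
A = πd²/4 → d = √(4A/π) = 79.60 mm.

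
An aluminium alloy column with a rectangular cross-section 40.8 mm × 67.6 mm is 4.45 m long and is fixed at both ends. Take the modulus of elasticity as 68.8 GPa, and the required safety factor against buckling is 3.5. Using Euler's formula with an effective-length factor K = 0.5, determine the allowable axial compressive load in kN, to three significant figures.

P_allow = 15.0 kN

Buckling occurs about the weak axis: I_min = h·b³/12 = 67.6×40.8³/12 = 382600 mm⁴ (b = 40.8 mm is the smaller dimension).
Effective length L_e = KL = 0.5×4.45 m = 2225 mm.
Euler critical load P_cr = π²EI/L_e² = π²×68800×382600/2225² = 52480 N.
P_allow = P_cr/n = 52480/3.5 = 14990 N.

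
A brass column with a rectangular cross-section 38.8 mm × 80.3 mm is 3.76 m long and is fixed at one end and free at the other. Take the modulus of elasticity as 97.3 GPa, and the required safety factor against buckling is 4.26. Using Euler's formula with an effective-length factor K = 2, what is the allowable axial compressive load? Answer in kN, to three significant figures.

P_allow = 1.56 kN

Buckling occurs about the weak axis: I_min = h·b³/12 = 80.3×38.8³/12 = 390900 mm⁴ (b = 38.8 mm is the smaller dimension).
Effective length L_e = KL = 2×3.76 m = 7520 mm.
Euler critical load P_cr = π²EI/L_e² = π²×97300×390900/7520² = 6638 N.
P_allow = P_cr/n = 6638/4.26 = 1558 N.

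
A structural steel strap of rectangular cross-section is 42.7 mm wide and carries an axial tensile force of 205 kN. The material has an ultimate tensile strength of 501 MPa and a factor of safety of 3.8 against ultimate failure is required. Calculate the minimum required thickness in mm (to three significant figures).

σ_allow = 501/3.8 = 131.8 MPa.
Required area A = F/σ_allow = 205000/131.8 = 1555 mm².
t = A/w = 1555/42.7 = 36.41 mm.

t = 36.4 mm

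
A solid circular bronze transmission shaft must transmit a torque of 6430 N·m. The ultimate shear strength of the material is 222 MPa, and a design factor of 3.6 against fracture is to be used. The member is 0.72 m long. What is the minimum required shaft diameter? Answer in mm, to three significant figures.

d = 81.0 mm

Allowable shear stress τ_allow = 222/3.6 = 61.67 MPa.
For a solid shaft τ = 16T/(πd³), so d³ = 16T/(π τ_allow) = 16×6430000/(π×61.67) = 531000 mm³.
d = (531000)^(1/3) = 80.98 mm.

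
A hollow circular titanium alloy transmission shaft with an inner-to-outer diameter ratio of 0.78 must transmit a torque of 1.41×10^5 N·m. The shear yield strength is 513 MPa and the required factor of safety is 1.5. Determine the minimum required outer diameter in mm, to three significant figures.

d_o = 149 mm

τ_allow = 513/1.5 = 342.0 MPa.
For a hollow shaft τ = 16T/[πd_o³(1−k⁴)] with k = 0.78, so 1−k⁴ = 0.6298.
d_o³ = 16T/[π τ_allow (1−k⁴)] = 16×1.4100×10^8/(π×342.0×0.6298) = 3.334×10^6 mm³.
d_o = 149.4 mm.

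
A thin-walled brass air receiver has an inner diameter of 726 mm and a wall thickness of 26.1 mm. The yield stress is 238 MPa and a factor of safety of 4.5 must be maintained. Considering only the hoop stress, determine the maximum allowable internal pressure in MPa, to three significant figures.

p_allow = 3.80 MPa

σ_allow = 238/4.5 = 52.89 MPa.
σ_h = pD/(2t) → p_allow = 2σ_allow t/D = 2×52.89×26.1/726 = 3.803 MPa.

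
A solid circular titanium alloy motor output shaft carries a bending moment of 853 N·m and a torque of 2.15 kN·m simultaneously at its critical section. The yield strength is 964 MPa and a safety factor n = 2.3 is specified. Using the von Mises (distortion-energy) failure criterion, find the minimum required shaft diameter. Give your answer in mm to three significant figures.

σ_allow = σ_y/n = 964/2.3 = 419.1 MPa.
For a solid shaft σ_b = 32M/(πd³) and τ = 16T/(πd³), so the von Mises stress is σ' = (16/πd³)·√(4M²+3T²).
√(4M²+3T²) = √(4×(853000)² + 3×(2.150×10^6)²) = 4.096×10^6 N·mm.
d³ = 16×4.096×10^6/(π×419.1) = 49770 mm³.
d = 36.78 mm.

d = 36.8 mm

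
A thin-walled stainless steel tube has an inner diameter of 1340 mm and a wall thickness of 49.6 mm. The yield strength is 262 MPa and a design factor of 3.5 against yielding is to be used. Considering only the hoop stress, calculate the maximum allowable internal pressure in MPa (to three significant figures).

σ_allow = 262/3.5 = 74.86 MPa.
σ_h = pD/(2t) → p_allow = 2σ_allow t/D = 2×74.86×49.6/1340 = 5.542 MPa.

p_allow = 5.54 MPa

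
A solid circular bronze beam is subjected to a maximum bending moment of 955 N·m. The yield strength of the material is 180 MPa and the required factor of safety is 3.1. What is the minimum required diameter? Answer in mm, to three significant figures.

d = 55.1 mm

σ_allow = 180/3.1 = 58.06 MPa.
For a solid circular section σ = 32M/(πd³), so d³ = 32M/(π σ_allow) = 32×955000/(π×58.06) = 167500 mm³.
d = 55.13 mm.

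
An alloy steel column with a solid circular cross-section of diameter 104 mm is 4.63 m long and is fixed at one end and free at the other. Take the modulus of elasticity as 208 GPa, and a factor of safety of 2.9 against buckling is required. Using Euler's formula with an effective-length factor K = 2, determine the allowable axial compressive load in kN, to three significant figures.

I = πd⁴/64 = π×104⁴/64 = 5.743×10^6 mm⁴.
Effective length L_e = KL = 2×4.63 m = 9260 mm.
Euler critical load P_cr = π²EI/L_e² = π²×208000×5.743×10^6/9260² = 137500 N.
P_allow = P_cr/n = 137500/2.9 = 47410 N.

P_allow = 47.4 kN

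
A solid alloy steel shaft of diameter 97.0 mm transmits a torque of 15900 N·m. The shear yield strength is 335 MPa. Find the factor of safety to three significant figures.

τ = 16T/(πd³) = 16×1.5900×10^7/(π×97.0³) = 88.73 MPa.
n = τ_limit/τ = 335/88.73 = 3.776.

n = 3.78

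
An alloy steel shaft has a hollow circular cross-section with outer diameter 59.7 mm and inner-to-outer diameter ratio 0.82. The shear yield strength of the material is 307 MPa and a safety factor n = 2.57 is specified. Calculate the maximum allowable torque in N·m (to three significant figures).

T_allow = 2730 N·m

τ_allow = 307/2.57 = 119.5 MPa.
For a hollow shaft T_allow = τ_allow·πd_o³(1−k⁴)/16 with 1−k⁴ = 0.5479, so πd_o³(1−k⁴)/16 = 22890 mm³.
T_allow = 119.5×22890 = 2.734×10^6 N·mm = 2734 N·m.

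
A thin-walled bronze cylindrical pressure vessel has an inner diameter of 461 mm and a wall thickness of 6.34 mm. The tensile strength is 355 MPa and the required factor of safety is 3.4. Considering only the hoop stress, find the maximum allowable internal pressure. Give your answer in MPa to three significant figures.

p_allow = 2.87 MPa

σ_allow = 355/3.4 = 104.4 MPa.
σ_h = pD/(2t) → p_allow = 2σ_allow t/D = 2×104.4×6.34/461 = 2.872 MPa.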